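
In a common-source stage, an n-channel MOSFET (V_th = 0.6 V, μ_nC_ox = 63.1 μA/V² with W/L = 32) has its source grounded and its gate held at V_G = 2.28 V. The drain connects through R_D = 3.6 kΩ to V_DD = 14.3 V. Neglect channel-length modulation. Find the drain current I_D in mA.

I_D = 2.85 mA

V_GS = V_G = 2.28 V, so V_ov = 2.28 − 0.6 = 1.68 V.
k_n = μ_nC_ox · (W/L) = 2.019 mA/V².
Assume saturation: I_D = ½ k_n V_ov² = 0.5 × 2.019 × 1.68² = 2.85 mA, giving V_DS = V_DD − I_D R_D = 14.3 − 2.85 × 3.6 = 4.04 V.
V_DS = 4.04 V ≥ V_ov = 1.68 V, confirming saturation.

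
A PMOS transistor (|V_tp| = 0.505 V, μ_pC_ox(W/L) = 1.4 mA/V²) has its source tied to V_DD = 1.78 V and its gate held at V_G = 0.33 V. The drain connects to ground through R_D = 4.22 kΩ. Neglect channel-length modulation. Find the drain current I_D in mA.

I_D = 0.347 mA

V_SG = V_DD − V_G = 1.78 − 0.33 = 1.45 V, so V_ov = 1.45 − 0.505 = 0.945 V.
Assume saturation: I_D = ½ k_p V_ov² = 0.5 × 1.4 × 0.945² = 0.625 mA, giving V_SD = V_DD − I_D R_D = 1.78 − 0.625 × 4.22 = -0.858 V.
But -0.858 V < V_ov = 0.945 V, so the device is actually in triode.
In triode I_D = k_p[V_ov V_SD − ½ V_SD²] and I_D = (V_DD − V_SD)/R_D. Equating: 2.95 V_SD² − 6.583 V_SD + 1.78 = 0, giving V_SD = 0.315 V (the root below V_ov).
I_D = (1.78 − 0.315) / 4.22 = 0.347 mA.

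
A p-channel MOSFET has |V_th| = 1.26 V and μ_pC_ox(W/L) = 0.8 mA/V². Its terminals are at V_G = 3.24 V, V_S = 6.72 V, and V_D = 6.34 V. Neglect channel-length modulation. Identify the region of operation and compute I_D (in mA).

Triode; I_D = 0.617 mA

V_SG = V_S − V_G = 6.72 − 3.24 = 3.48 V; V_SD = V_S − V_D = 6.72 − 6.34 = 0.38 V.
V_ov = V_SG − |V_th| = 3.48 − 1.26 = 2.22 V.
Since V_SD = 0.38 V < V_ov = 2.22 V, the device is in the triode region.
I_D = k_p [V_ov · V_SD − ½ V_SD²] = 0.8 × [2.22 × 0.38 − 0.5 × 0.38²] = 0.617 mA.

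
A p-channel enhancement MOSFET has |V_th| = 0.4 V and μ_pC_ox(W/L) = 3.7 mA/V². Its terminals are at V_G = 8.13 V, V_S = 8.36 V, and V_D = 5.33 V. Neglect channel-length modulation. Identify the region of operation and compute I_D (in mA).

V_SG = V_S − V_G = 8.36 − 8.13 = 0.23 V; V_SD = V_S − V_D = 8.36 − 5.33 = 3.03 V.
V_SG = 0.23 V < |V_th| = 0.4 V, so the transistor is in cutoff.

Cutoff; I_D = 0 mA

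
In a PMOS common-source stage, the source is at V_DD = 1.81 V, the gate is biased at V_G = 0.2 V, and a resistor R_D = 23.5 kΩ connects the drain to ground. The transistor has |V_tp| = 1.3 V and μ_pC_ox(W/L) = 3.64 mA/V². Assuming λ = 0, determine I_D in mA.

V_SG = V_DD − V_G = 1.81 − 0.2 = 1.61 V, so V_ov = 1.61 − 1.3 = 0.31 V.
Assume saturation: I_D = ½ k_p V_ov² = 0.5 × 3.64 × 0.31² = 0.175 mA, giving V_SD = V_DD − I_D R_D = 1.81 − 0.175 × 23.5 = -2.3 V.
But -2.3 V < V_ov = 0.31 V, so the device is actually in triode.
In triode I_D = k_p[V_ov V_SD − ½ V_SD²] and I_D = (V_DD − V_SD)/R_D. Equating: 42.8 V_SD² − 27.52 V_SD + 1.81 = 0, giving V_SD = 0.0744 V (the root below V_ov).
I_D = (1.81 − 0.0744) / 23.5 = 0.0739 mA.

I_D = 0.0739 mA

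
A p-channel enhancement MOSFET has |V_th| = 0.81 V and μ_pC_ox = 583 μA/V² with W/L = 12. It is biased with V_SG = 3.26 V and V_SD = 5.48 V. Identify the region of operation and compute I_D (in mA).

Saturation; I_D = 21.0 mA

k_p = μ_pC_ox · (W/L) = 6.996 mA/V².
V_ov = V_SG − |V_th| = 3.26 − 0.81 = 2.45 V.
Since V_SD = 5.48 V ≥ V_ov = 2.45 V, the device is in saturation.
I_D = ½ k_p V_ov² = 0.5 × 6.996 × 2.45² = 21 mA.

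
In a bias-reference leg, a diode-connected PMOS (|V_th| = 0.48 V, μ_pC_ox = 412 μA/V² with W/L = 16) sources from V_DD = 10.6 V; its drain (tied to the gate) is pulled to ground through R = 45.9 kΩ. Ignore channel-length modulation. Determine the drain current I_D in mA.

I_D = 0.215 mA

With gate tied to drain, V_SG = V_SD ≥ V_SG − |V_th|, so the device is in saturation.
k_p = μ_pC_ox · (W/L) = 6.592 mA/V².
KCL at the drain: ½ k_p (V_SG − |V_th|)² = (V_DD − V_SG)/R.
Let x = V_SG − 0.48. Then 151 x² + x − 10.12 = 0, giving x = 0.255 V (positive root), so V_SG = 0.735 V.
I_D = (V_DD − V_SG)/R = (10.6 − 0.735) / 45.9 = 0.215 mA.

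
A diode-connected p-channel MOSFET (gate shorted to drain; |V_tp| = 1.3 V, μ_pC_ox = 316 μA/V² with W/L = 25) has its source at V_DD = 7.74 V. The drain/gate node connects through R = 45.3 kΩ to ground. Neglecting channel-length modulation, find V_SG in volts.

V_SG = 1.49 V

With gate tied to drain, V_SG = V_SD ≥ V_SG − |V_tp|, so the device is in saturation.
k_p = μ_pC_ox · (W/L) = 7.9 mA/V².
KCL at the drain: ½ k_p (V_SG − |V_tp|)² = (V_DD − V_SG)/R.
Let x = V_SG − 1.3. Then 179 x² + x − 6.44 = 0, giving x = 0.187 V (positive root), so V_SG = 1.49 V.
I_D = (V_DD − V_SG)/R = (7.74 − 1.49) / 45.3 = 0.138 mA.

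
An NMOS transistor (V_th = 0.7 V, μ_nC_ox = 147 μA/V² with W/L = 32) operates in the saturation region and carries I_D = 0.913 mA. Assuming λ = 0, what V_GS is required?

V_GS = 1.32 V

k_n = μ_nC_ox · (W/L) = 4.704 mA/V².
In saturation I_D = ½ k_n (V_GS − V_th)², so V_GS − V_th = √(2 I_D / k_n) = √(2 × 0.913 / 4.704) = 0.623 V.
V_GS = 0.7 + 0.623 = 1.32 V.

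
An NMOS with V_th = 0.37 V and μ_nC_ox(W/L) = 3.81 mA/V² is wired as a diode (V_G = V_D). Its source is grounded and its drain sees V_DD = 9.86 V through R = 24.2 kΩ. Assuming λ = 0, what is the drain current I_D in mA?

With gate tied to drain, V_GS = V_DS ≥ V_GS − V_th, so the device is in saturation.
KCL at the drain: ½ k_n (V_GS − V_th)² = (V_DD − V_GS)/R.
Let x = V_GS − 0.37. Then 46.1 x² + x − 9.49 = 0, giving x = 0.443 V (positive root), so V_GS = 0.813 V.
I_D = (V_DD − V_GS)/R = (9.86 − 0.813) / 24.2 = 0.374 mA.

I_D = 0.374 mA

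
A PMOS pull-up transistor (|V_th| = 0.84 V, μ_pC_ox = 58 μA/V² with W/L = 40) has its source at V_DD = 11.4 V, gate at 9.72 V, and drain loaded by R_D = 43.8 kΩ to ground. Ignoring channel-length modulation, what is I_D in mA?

I_D = 0.257 mA

V_SG = V_DD − V_G = 11.4 − 9.72 = 1.68 V, so V_ov = 1.68 − 0.84 = 0.84 V.
k_p = μ_pC_ox · (W/L) = 2.32 mA/V².
Assume saturation: I_D = ½ k_p V_ov² = 0.5 × 2.32 × 0.84² = 0.818 mA, giving V_SD = V_DD − I_D R_D = 11.4 − 0.818 × 43.8 = -24.5 V.
But -24.5 V < V_ov = 0.84 V, so the device is actually in triode.
In triode I_D = k_p[V_ov V_SD − ½ V_SD²] and I_D = (V_DD − V_SD)/R_D. Equating: 50.8 V_SD² − 86.36 V_SD + 11.4 = 0, giving V_SD = 0.144 V (the root below V_ov).
I_D = (11.4 − 0.144) / 43.8 = 0.257 mA.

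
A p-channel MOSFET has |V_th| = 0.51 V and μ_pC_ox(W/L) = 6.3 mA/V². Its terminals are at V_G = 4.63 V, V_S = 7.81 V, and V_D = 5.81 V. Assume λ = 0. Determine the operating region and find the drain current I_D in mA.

V_SG = V_S − V_G = 7.81 − 4.63 = 3.18 V; V_SD = V_S − V_D = 7.81 − 5.81 = 2 V.
V_ov = V_SG − |V_th| = 3.18 − 0.51 = 2.67 V.
Since V_SD = 2 V < V_ov = 2.67 V, the device is in the triode region.
I_D = k_p [V_ov · V_SD − ½ V_SD²] = 6.3 × [2.67 × 2 − 0.5 × 2²] = 21 mA.

Triode; I_D = 21.0 mA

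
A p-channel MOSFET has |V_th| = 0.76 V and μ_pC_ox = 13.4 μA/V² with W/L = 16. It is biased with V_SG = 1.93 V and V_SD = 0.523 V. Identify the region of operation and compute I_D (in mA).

k_p = μ_pC_ox · (W/L) = 0.2144 mA/V².
V_ov = V_SG − |V_th| = 1.93 − 0.76 = 1.17 V.
Since V_SD = 0.523 V < V_ov = 1.17 V, the device is in the triode region.
I_D = k_p [V_ov · V_SD − ½ V_SD²] = 0.2144 × [1.17 × 0.523 − 0.5 × 0.523²] = 0.102 mA.

Triode; I_D = 0.102 mA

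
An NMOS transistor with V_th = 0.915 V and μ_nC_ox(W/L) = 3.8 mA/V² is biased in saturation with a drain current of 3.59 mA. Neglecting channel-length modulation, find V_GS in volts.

In saturation I_D = ½ k_n (V_GS − V_th)², so V_GS − V_th = √(2 I_D / k_n) = √(2 × 3.59 / 3.8) = 1.37 V.
V_GS = 0.915 + 1.37 = 2.29 V.

V_GS = 2.29 V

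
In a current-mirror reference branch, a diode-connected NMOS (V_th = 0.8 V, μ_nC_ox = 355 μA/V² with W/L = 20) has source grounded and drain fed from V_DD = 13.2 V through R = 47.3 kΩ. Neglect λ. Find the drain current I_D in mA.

I_D = 0.256 mA

With gate tied to drain, V_GS = V_DS ≥ V_GS − V_th, so the device is in saturation.
k_n = μ_nC_ox · (W/L) = 7.1 mA/V².
KCL at the drain: ½ k_n (V_GS − V_th)² = (V_DD − V_GS)/R.
Let x = V_GS − 0.8. Then 168 x² + x − 12.4 = 0, giving x = 0.269 V (positive root), so V_GS = 1.07 V.
I_D = (V_DD − V_GS)/R = (13.2 − 1.07) / 47.3 = 0.256 mA.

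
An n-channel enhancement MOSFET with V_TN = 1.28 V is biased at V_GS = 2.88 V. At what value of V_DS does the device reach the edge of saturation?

V_DS,sat = 1.60 V

The boundary between triode and saturation is V_DS = V_GS − V_TN = V_ov.
V_ov = 2.88 − 1.28 = 1.6 V.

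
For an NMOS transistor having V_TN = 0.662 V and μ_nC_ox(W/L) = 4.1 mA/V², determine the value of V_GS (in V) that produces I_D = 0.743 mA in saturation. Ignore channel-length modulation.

V_GS = 1.26 V

In saturation I_D = ½ k_n (V_GS − V_TN)², so V_GS − V_TN = √(2 I_D / k_n) = √(2 × 0.743 / 4.1) = 0.602 V.
V_GS = 0.662 + 0.602 = 1.26 V.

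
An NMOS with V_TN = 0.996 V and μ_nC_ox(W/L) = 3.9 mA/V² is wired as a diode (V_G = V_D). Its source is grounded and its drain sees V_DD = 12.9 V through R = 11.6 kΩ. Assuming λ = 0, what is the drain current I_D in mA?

With gate tied to drain, V_GS = V_DS ≥ V_GS − V_TN, so the device is in saturation.
KCL at the drain: ½ k_n (V_GS − V_TN)² = (V_DD − V_GS)/R.
Let x = V_GS − 0.996. Then 22.6 x² + x − 11.9 = 0, giving x = 0.704 V (positive root), so V_GS = 1.7 V.
I_D = (V_DD − V_GS)/R = (12.9 − 1.7) / 11.6 = 0.966 mA.

I_D = 0.966 mA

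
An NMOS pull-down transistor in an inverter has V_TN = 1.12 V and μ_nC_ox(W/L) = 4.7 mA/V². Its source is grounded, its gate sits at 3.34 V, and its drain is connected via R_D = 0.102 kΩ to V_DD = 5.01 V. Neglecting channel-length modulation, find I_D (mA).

V_GS = V_G = 3.34 V, so V_ov = 3.34 − 1.12 = 2.22 V.
Assume saturation: I_D = ½ k_n V_ov² = 0.5 × 4.7 × 2.22² = 11.6 mA, giving V_DS = V_DD − I_D R_D = 5.01 − 11.6 × 0.102 = 3.83 V.
V_DS = 3.83 V ≥ V_ov = 2.22 V, confirming saturation.

I_D = 11.6 mA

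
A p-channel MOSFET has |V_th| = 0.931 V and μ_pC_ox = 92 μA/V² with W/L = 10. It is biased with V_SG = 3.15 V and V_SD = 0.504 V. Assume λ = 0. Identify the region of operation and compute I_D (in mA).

Triode; I_D = 0.912 mA

k_p = μ_pC_ox · (W/L) = 0.92 mA/V².
V_ov = V_SG − |V_th| = 3.15 − 0.931 = 2.22 V.
Since V_SD = 0.504 V < V_ov = 2.22 V, the device is in the triode region.
I_D = k_p [V_ov · V_SD − ½ V_SD²] = 0.92 × [2.22 × 0.504 − 0.5 × 0.504²] = 0.912 mA.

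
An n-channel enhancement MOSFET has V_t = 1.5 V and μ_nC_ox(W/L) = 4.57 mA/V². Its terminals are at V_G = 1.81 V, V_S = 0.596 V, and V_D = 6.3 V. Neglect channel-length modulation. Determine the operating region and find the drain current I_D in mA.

V_GS = V_G − V_S = 1.81 − 0.596 = 1.21 V; V_DS = V_D − V_S = 6.3 − 0.596 = 5.7 V.
V_GS = 1.21 V < V_t = 1.5 V, so the transistor is in cutoff.

Cutoff; I_D = 0 mA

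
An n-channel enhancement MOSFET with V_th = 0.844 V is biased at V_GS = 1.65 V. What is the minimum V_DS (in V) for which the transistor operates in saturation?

V_DS,sat = 0.806 V

The boundary between triode and saturation is V_DS = V_GS − V_th = V_ov.
V_ov = 1.65 − 0.844 = 0.806 V.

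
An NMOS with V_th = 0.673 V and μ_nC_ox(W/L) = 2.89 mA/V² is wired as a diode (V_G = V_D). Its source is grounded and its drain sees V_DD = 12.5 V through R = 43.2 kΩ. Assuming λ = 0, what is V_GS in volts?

With gate tied to drain, V_GS = V_DS ≥ V_GS − V_th, so the device is in saturation.
KCL at the drain: ½ k_n (V_GS − V_th)² = (V_DD − V_GS)/R.
Let x = V_GS − 0.673. Then 62.4 x² + x − 11.83 = 0, giving x = 0.427 V (positive root), so V_GS = 1.1 V.
I_D = (V_DD − V_GS)/R = (12.5 − 1.1) / 43.2 = 0.264 mA.

V_GS = 1.10 V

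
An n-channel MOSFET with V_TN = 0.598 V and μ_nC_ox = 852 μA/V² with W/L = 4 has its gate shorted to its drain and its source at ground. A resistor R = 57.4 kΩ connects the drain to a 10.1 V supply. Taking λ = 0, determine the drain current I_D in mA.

I_D = 0.160 mA

With gate tied to drain, V_GS = V_DS ≥ V_GS − V_TN, so the device is in saturation.
k_n = μ_nC_ox · (W/L) = 3.408 mA/V².
KCL at the drain: ½ k_n (V_GS − V_TN)² = (V_DD − V_GS)/R.
Let x = V_GS − 0.598. Then 97.8 x² + x − 9.502 = 0, giving x = 0.307 V (positive root), so V_GS = 0.905 V.
I_D = (V_DD − V_GS)/R = (10.1 − 0.905) / 57.4 = 0.16 mA.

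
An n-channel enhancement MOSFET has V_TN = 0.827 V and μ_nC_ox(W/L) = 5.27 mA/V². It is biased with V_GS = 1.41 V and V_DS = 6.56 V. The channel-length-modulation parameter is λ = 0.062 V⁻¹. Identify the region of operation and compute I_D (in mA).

Saturation; I_D = 1.26 mA

V_ov = V_GS − V_TN = 1.41 − 0.827 = 0.583 V.
Since V_DS = 6.56 V ≥ V_ov = 0.583 V, the device is in saturation.
I_D = ½ k_n V_ov² (1 + λ V_DS) = 0.5 × 5.27 × 0.583² × (1 + 0.062 × 6.56) = 1.26 mA.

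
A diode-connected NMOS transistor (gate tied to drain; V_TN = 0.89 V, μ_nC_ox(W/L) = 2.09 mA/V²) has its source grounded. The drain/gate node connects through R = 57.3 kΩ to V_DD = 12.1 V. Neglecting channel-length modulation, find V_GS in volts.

With gate tied to drain, V_GS = V_DS ≥ V_GS − V_TN, so the device is in saturation.
KCL at the drain: ½ k_n (V_GS − V_TN)² = (V_DD − V_GS)/R.
Let x = V_GS − 0.89. Then 59.9 x² + x − 11.21 = 0, giving x = 0.424 V (positive root), so V_GS = 1.31 V.
I_D = (V_DD − V_GS)/R = (12.1 − 1.31) / 57.3 = 0.188 mA.

V_GS = 1.31 V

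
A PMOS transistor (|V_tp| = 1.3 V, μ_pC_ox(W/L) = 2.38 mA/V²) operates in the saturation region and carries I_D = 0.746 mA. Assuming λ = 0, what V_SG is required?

V_SG = 2.09 V

In saturation I_D = ½ k_p (V_SG − |V_tp|)², so V_SG − |V_tp| = √(2 I_D / k_p) = √(2 × 0.746 / 2.38) = 0.792 V.
V_SG = 1.3 + 0.792 = 2.09 V.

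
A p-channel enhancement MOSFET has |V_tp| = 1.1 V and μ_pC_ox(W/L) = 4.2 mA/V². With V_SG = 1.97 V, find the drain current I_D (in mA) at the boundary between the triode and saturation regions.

At the boundary V_SD = V_ov = V_SG − |V_tp| = 1.97 − 1.1 = 0.87 V.
I_D = ½ k_p V_ov² = 0.5 × 4.2 × 0.87² = 1.59 mA.

I_D = 1.59 mA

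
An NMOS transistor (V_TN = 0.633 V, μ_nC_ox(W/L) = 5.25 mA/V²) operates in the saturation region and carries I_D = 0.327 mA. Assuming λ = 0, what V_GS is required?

In saturation I_D = ½ k_n (V_GS − V_TN)², so V_GS − V_TN = √(2 I_D / k_n) = √(2 × 0.327 / 5.25) = 0.353 V.
V_GS = 0.633 + 0.353 = 0.986 V.

V_GS = 0.986 V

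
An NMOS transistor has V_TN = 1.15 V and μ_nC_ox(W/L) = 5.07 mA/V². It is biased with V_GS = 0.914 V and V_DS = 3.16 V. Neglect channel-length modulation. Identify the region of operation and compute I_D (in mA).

V_GS = 0.914 V < V_TN = 1.15 V, so the transistor is in cutoff.

Cutoff; I_D = 0 mA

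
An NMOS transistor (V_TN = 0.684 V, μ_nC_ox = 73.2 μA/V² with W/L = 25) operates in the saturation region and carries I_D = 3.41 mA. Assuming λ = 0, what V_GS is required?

k_n = μ_nC_ox · (W/L) = 1.83 mA/V².
In saturation I_D = ½ k_n (V_GS − V_TN)², so V_GS − V_TN = √(2 I_D / k_n) = √(2 × 3.41 / 1.83) = 1.93 V.
V_GS = 0.684 + 1.93 = 2.61 V.

V_GS = 2.61 V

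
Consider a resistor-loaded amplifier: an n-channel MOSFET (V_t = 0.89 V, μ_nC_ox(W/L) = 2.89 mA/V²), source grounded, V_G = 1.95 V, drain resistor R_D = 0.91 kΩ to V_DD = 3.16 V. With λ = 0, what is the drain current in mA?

I_D = 1.62 mA

V_GS = V_G = 1.95 V, so V_ov = 1.95 − 0.89 = 1.06 V.
Assume saturation: I_D = ½ k_n V_ov² = 0.5 × 2.89 × 1.06² = 1.62 mA, giving V_DS = V_DD − I_D R_D = 3.16 − 1.62 × 0.91 = 1.68 V.
V_DS = 1.68 V ≥ V_ov = 1.06 V, confirming saturation.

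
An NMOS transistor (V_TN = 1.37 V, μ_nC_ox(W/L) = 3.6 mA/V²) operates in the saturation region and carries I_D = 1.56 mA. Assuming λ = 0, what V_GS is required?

V_GS = 2.30 V

In saturation I_D = ½ k_n (V_GS − V_TN)², so V_GS − V_TN = √(2 I_D / k_n) = √(2 × 1.56 / 3.6) = 0.931 V.
V_GS = 1.37 + 0.931 = 2.3 V.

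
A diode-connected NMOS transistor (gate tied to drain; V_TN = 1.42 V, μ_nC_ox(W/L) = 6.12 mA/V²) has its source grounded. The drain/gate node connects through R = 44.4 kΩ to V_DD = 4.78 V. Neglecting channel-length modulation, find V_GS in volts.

With gate tied to drain, V_GS = V_DS ≥ V_GS − V_TN, so the device is in saturation.
KCL at the drain: ½ k_n (V_GS − V_TN)² = (V_DD − V_GS)/R.
Let x = V_GS − 1.42. Then 136 x² + x − 3.36 = 0, giving x = 0.154 V (positive root), so V_GS = 1.57 V.
I_D = (V_DD − V_GS)/R = (4.78 − 1.57) / 44.4 = 0.0722 mA.

V_GS = 1.57 V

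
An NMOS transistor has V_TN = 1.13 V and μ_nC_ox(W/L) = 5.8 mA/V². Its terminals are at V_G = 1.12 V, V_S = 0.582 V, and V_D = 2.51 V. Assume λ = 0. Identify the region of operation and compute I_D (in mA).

V_GS = V_G − V_S = 1.12 − 0.582 = 0.538 V; V_DS = V_D − V_S = 2.51 − 0.582 = 1.93 V.
V_GS = 0.538 V < V_TN = 1.13 V, so the transistor is in cutoff.

Cutoff; I_D = 0 mA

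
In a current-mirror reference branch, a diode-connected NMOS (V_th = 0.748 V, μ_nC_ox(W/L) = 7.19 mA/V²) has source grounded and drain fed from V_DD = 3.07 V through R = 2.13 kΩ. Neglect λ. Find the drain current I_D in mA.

I_D = 0.860 mA

With gate tied to drain, V_GS = V_DS ≥ V_GS − V_th, so the device is in saturation.
KCL at the drain: ½ k_n (V_GS − V_th)² = (V_DD − V_GS)/R.
Let x = V_GS − 0.748. Then 7.66 x² + x − 2.322 = 0, giving x = 0.489 V (positive root), so V_GS = 1.24 V.
I_D = (V_DD − V_GS)/R = (3.07 − 1.24) / 2.13 = 0.86 mA.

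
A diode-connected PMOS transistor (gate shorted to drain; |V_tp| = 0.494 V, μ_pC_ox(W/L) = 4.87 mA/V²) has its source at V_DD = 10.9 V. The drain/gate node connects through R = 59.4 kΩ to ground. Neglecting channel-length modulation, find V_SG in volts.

V_SG = 0.759 V

With gate tied to drain, V_SG = V_SD ≥ V_SG − |V_tp|, so the device is in saturation.
KCL at the drain: ½ k_p (V_SG − |V_tp|)² = (V_DD − V_SG)/R.
Let x = V_SG − 0.494. Then 145 x² + x − 10.41 = 0, giving x = 0.265 V (positive root), so V_SG = 0.759 V.
I_D = (V_DD − V_SG)/R = (10.9 − 0.759) / 59.4 = 0.171 mA.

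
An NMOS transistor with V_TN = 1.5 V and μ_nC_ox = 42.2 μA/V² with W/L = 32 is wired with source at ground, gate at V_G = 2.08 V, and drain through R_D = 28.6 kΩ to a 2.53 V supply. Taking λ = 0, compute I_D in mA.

I_D = 0.0843 mA

V_GS = V_G = 2.08 V, so V_ov = 2.08 − 1.5 = 0.58 V.
k_n = μ_nC_ox · (W/L) = 1.35 mA/V².
Assume saturation: I_D = ½ k_n V_ov² = 0.5 × 1.35 × 0.58² = 0.227 mA, giving V_DS = V_DD − I_D R_D = 2.53 − 0.227 × 28.6 = -3.97 V.
But -3.97 V < V_ov = 0.58 V, so the device is actually in triode.
In triode I_D = k_n[V_ov V_DS − ½ V_DS²] and I_D = (V_DD − V_DS)/R_D. Equating: 19.3 V_DS² − 23.4 V_DS + 2.53 = 0, giving V_DS = 0.12 V (the root below V_ov).
I_D = (2.53 − 0.12) / 28.6 = 0.0843 mA.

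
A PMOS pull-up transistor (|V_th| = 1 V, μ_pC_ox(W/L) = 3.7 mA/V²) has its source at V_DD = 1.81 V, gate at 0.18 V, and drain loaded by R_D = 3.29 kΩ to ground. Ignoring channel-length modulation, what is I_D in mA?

V_SG = V_DD − V_G = 1.81 − 0.18 = 1.63 V, so V_ov = 1.63 − 1 = 0.63 V.
Assume saturation: I_D = ½ k_p V_ov² = 0.5 × 3.7 × 0.63² = 0.734 mA, giving V_SD = V_DD − I_D R_D = 1.81 − 0.734 × 3.29 = -0.606 V.
But -0.606 V < V_ov = 0.63 V, so the device is actually in triode.
In triode I_D = k_p[V_ov V_SD − ½ V_SD²] and I_D = (V_DD − V_SD)/R_D. Equating: 6.09 V_SD² − 8.669 V_SD + 1.81 = 0, giving V_SD = 0.254 V (the root below V_ov).
I_D = (1.81 − 0.254) / 3.29 = 0.473 mA.

I_D = 0.473 mA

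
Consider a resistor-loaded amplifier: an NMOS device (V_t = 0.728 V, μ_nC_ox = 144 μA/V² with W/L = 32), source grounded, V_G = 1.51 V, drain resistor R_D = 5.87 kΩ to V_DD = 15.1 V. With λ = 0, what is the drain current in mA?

V_GS = V_G = 1.51 V, so V_ov = 1.51 − 0.728 = 0.782 V.
k_n = μ_nC_ox · (W/L) = 4.608 mA/V².
Assume saturation: I_D = ½ k_n V_ov² = 0.5 × 4.608 × 0.782² = 1.41 mA, giving V_DS = V_DD − I_D R_D = 15.1 − 1.41 × 5.87 = 6.83 V.
V_DS = 6.83 V ≥ V_ov = 0.782 V, confirming saturation.

I_D = 1.41 mA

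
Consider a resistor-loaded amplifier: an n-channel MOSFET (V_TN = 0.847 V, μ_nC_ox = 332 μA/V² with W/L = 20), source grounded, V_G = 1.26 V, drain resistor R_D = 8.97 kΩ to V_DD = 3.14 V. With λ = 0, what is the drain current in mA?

V_GS = V_G = 1.26 V, so V_ov = 1.26 − 0.847 = 0.413 V.
k_n = μ_nC_ox · (W/L) = 6.64 mA/V².
Assume saturation: I_D = ½ k_n V_ov² = 0.5 × 6.64 × 0.413² = 0.566 mA, giving V_DS = V_DD − I_D R_D = 3.14 − 0.566 × 8.97 = -1.94 V.
But -1.94 V < V_ov = 0.413 V, so the device is actually in triode.
In triode I_D = k_n[V_ov V_DS − ½ V_DS²] and I_D = (V_DD − V_DS)/R_D. Equating: 29.8 V_DS² − 25.6 V_DS + 3.14 = 0, giving V_DS = 0.148 V (the root below V_ov).
I_D = (3.14 − 0.148) / 8.97 = 0.334 mA.

I_D = 0.334 mA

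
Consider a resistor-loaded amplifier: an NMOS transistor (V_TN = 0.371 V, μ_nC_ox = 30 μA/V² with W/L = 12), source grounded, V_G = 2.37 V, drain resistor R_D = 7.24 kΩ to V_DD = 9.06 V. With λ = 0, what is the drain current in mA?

I_D = 0.719 mA

V_GS = V_G = 2.37 V, so V_ov = 2.37 − 0.371 = 2 V.
k_n = μ_nC_ox · (W/L) = 0.36 mA/V².
Assume saturation: I_D = ½ k_n V_ov² = 0.5 × 0.36 × 2² = 0.719 mA, giving V_DS = V_DD − I_D R_D = 9.06 − 0.719 × 7.24 = 3.85 V.
V_DS = 3.85 V ≥ V_ov = 2 V, confirming saturation.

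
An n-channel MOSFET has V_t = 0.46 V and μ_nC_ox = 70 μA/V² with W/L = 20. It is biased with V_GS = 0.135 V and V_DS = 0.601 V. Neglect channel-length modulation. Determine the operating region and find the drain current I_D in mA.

Cutoff; I_D = 0 mA

V_GS = 0.135 V < V_t = 0.46 V, so the transistor is in cutoff.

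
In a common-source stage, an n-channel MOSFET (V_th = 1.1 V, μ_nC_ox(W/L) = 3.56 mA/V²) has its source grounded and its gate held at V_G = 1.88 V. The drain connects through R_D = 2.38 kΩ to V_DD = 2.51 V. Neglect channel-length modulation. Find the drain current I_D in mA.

I_D = 0.872 mA

V_GS = V_G = 1.88 V, so V_ov = 1.88 − 1.1 = 0.78 V.
Assume saturation: I_D = ½ k_n V_ov² = 0.5 × 3.56 × 0.78² = 1.08 mA, giving V_DS = V_DD − I_D R_D = 2.51 − 1.08 × 2.38 = -0.0674 V.
But -0.0674 V < V_ov = 0.78 V, so the device is actually in triode.
In triode I_D = k_n[V_ov V_DS − ½ V_DS²] and I_D = (V_DD − V_DS)/R_D. Equating: 4.24 V_DS² − 7.609 V_DS + 2.51 = 0, giving V_DS = 0.435 V (the root below V_ov).
I_D = (2.51 − 0.435) / 2.38 = 0.872 mA.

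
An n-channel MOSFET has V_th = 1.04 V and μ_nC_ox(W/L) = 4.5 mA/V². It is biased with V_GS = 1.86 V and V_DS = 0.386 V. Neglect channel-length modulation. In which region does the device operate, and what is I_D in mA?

Triode; I_D = 1.09 mA

V_ov = V_GS − V_th = 1.86 − 1.04 = 0.82 V.
Since V_DS = 0.386 V < V_ov = 0.82 V, the device is in the triode region.
I_D = k_n [V_ov · V_DS − ½ V_DS²] = 4.5 × [0.82 × 0.386 − 0.5 × 0.386²] = 1.09 mA.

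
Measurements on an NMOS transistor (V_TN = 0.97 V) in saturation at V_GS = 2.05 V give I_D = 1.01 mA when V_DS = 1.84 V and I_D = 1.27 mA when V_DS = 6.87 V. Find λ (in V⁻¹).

With V_GS fixed, I_D ∝ (1 + λ V_DS) in saturation, so I_D2/I_D1 = (1 + λ V_DS2)/(1 + λ V_DS1).
1.27/1.01 = 1.257 = (1 + 6.87 λ)/(1 + 1.84 λ).
Solving: λ (I_D1 V_DS2 − I_D2 V_DS1) = I_D2 − I_D1, so λ = (1.27 − 1.01) / (1.01 × 6.87 − 1.27 × 1.84) = 0.26 / 4.6 = 0.0565 V⁻¹.

λ = 0.0565 V⁻¹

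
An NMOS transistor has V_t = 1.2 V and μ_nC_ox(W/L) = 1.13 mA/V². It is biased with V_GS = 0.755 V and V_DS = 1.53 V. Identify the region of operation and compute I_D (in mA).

Cutoff; I_D = 0 mA

V_GS = 0.755 V < V_t = 1.2 V, so the transistor is in cutoff.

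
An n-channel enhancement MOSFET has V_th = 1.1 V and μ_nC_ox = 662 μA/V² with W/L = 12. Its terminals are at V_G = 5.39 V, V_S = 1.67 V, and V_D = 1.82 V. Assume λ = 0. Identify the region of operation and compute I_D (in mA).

V_GS = V_G − V_S = 5.39 − 1.67 = 3.72 V; V_DS = V_D − V_S = 1.82 − 1.67 = 0.15 V.
k_n = μ_nC_ox · (W/L) = 7.944 mA/V².
V_ov = V_GS − V_th = 3.72 − 1.1 = 2.62 V.
Since V_DS = 0.15 V < V_ov = 2.62 V, the device is in the triode region.
I_D = k_n [V_ov · V_DS − ½ V_DS²] = 7.944 × [2.62 × 0.15 − 0.5 × 0.15²] = 3.03 mA.

Triode; I_D = 3.03 mA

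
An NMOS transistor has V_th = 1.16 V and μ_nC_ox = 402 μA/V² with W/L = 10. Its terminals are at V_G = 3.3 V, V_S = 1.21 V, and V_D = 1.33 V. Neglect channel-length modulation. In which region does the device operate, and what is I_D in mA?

Triode; I_D = 0.420 mA

V_GS = V_G − V_S = 3.3 − 1.21 = 2.09 V; V_DS = V_D − V_S = 1.33 − 1.21 = 0.12 V.
k_n = μ_nC_ox · (W/L) = 4.02 mA/V².
V_ov = V_GS − V_th = 2.09 − 1.16 = 0.93 V.
Since V_DS = 0.12 V < V_ov = 0.93 V, the device is in the triode region.
I_D = k_n [V_ov · V_DS − ½ V_DS²] = 4.02 × [0.93 × 0.12 − 0.5 × 0.12²] = 0.42 mA.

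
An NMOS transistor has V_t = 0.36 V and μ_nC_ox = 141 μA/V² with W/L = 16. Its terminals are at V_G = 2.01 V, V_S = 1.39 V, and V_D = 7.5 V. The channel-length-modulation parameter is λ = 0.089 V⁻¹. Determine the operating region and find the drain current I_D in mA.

Saturation; I_D = 0.118 mA

V_GS = V_G − V_S = 2.01 − 1.39 = 0.62 V; V_DS = V_D − V_S = 7.5 − 1.39 = 6.11 V.
k_n = μ_nC_ox · (W/L) = 2.256 mA/V².
V_ov = V_GS − V_t = 0.62 − 0.36 = 0.26 V.
Since V_DS = 6.11 V ≥ V_ov = 0.26 V, the device is in saturation.
I_D = ½ k_n V_ov² (1 + λ V_DS) = 0.5 × 2.256 × 0.26² × (1 + 0.089 × 6.11) = 0.118 mA.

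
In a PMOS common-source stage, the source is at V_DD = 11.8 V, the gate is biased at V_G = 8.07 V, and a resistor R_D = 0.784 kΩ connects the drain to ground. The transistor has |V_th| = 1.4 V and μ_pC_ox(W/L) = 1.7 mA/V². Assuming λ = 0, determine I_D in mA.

I_D = 4.61 mA

V_SG = V_DD − V_G = 11.8 − 8.07 = 3.73 V, so V_ov = 3.73 − 1.4 = 2.33 V.
Assume saturation: I_D = ½ k_p V_ov² = 0.5 × 1.7 × 2.33² = 4.61 mA, giving V_SD = V_DD − I_D R_D = 11.8 − 4.61 × 0.784 = 8.18 V.
V_SD = 8.18 V ≥ V_ov = 2.33 V, confirming saturation.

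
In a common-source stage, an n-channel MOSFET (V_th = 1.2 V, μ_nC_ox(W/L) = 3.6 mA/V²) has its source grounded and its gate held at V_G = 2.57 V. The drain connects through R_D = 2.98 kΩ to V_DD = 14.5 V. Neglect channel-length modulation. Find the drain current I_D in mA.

I_D = 3.38 mA

V_GS = V_G = 2.57 V, so V_ov = 2.57 − 1.2 = 1.37 V.
Assume saturation: I_D = ½ k_n V_ov² = 0.5 × 3.6 × 1.37² = 3.38 mA, giving V_DS = V_DD − I_D R_D = 14.5 − 3.38 × 2.98 = 4.43 V.
V_DS = 4.43 V ≥ V_ov = 1.37 V, confirming saturation.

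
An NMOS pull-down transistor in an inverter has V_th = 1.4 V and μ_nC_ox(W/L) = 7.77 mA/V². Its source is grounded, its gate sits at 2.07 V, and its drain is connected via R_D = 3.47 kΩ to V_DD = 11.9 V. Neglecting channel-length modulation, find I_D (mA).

V_GS = V_G = 2.07 V, so V_ov = 2.07 − 1.4 = 0.67 V.
Assume saturation: I_D = ½ k_n V_ov² = 0.5 × 7.77 × 0.67² = 1.74 mA, giving V_DS = V_DD − I_D R_D = 11.9 − 1.74 × 3.47 = 5.85 V.
V_DS = 5.85 V ≥ V_ov = 0.67 V, confirming saturation.

I_D = 1.74 mA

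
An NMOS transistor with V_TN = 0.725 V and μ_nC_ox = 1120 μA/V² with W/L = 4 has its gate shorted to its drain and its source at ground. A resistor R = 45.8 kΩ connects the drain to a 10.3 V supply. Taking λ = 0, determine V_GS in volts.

With gate tied to drain, V_GS = V_DS ≥ V_GS − V_TN, so the device is in saturation.
k_n = μ_nC_ox · (W/L) = 4.48 mA/V².
KCL at the drain: ½ k_n (V_GS − V_TN)² = (V_DD − V_GS)/R.
Let x = V_GS − 0.725. Then 103 x² + x − 9.575 = 0, giving x = 0.301 V (positive root), so V_GS = 1.03 V.
I_D = (V_DD − V_GS)/R = (10.3 − 1.03) / 45.8 = 0.202 mA.

V_GS = 1.03 V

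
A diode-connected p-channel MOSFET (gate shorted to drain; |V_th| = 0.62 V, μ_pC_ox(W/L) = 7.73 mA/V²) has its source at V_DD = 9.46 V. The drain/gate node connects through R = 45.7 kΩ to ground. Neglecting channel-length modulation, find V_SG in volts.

With gate tied to drain, V_SG = V_SD ≥ V_SG − |V_th|, so the device is in saturation.
KCL at the drain: ½ k_p (V_SG − |V_th|)² = (V_DD − V_SG)/R.
Let x = V_SG − 0.62. Then 177 x² + x − 8.84 = 0, giving x = 0.221 V (positive root), so V_SG = 0.841 V.
I_D = (V_DD − V_SG)/R = (9.46 − 0.841) / 45.7 = 0.189 mA.

V_SG = 0.841 V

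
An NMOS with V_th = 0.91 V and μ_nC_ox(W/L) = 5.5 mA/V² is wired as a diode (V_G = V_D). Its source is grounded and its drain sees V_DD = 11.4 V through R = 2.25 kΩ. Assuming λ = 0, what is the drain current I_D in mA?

With gate tied to drain, V_GS = V_DS ≥ V_GS − V_th, so the device is in saturation.
KCL at the drain: ½ k_n (V_GS − V_th)² = (V_DD − V_GS)/R.
Let x = V_GS − 0.91. Then 6.19 x² + x − 10.49 = 0, giving x = 1.22 V (positive root), so V_GS = 2.13 V.
I_D = (V_DD − V_GS)/R = (11.4 − 2.13) / 2.25 = 4.12 mA.

I_D = 4.12 mA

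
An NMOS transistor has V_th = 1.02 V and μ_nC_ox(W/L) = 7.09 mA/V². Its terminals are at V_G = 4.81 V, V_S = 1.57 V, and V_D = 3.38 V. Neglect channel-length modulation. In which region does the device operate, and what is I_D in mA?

V_GS = V_G − V_S = 4.81 − 1.57 = 3.24 V; V_DS = V_D − V_S = 3.38 − 1.57 = 1.81 V.
V_ov = V_GS − V_th = 3.24 − 1.02 = 2.22 V.
Since V_DS = 1.81 V < V_ov = 2.22 V, the device is in the triode region.
I_D = k_n [V_ov · V_DS − ½ V_DS²] = 7.09 × [2.22 × 1.81 − 0.5 × 1.81²] = 16.9 mA.

Triode; I_D = 16.9 mA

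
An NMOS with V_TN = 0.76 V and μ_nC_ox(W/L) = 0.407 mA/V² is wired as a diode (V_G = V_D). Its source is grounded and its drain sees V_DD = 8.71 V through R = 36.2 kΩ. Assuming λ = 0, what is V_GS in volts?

With gate tied to drain, V_GS = V_DS ≥ V_GS − V_TN, so the device is in saturation.
KCL at the drain: ½ k_n (V_GS − V_TN)² = (V_DD − V_GS)/R.
Let x = V_GS − 0.76. Then 7.37 x² + x − 7.95 = 0, giving x = 0.973 V (positive root), so V_GS = 1.73 V.
I_D = (V_DD − V_GS)/R = (8.71 − 1.73) / 36.2 = 0.193 mA.

V_GS = 1.73 V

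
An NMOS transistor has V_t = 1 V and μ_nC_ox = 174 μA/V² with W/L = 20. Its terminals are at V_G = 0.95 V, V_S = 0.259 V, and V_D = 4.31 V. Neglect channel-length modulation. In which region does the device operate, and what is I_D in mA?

V_GS = V_G − V_S = 0.95 − 0.259 = 0.691 V; V_DS = V_D − V_S = 4.31 − 0.259 = 4.05 V.
V_GS = 0.691 V < V_t = 1 V, so the transistor is in cutoff.

Cutoff; I_D = 0 mA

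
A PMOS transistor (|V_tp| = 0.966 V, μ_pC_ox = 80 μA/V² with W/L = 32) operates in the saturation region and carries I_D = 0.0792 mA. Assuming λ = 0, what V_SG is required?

k_p = μ_pC_ox · (W/L) = 2.56 mA/V².
In saturation I_D = ½ k_p (V_SG − |V_tp|)², so V_SG − |V_tp| = √(2 I_D / k_p) = √(2 × 0.0792 / 2.56) = 0.249 V.
V_SG = 0.966 + 0.249 = 1.21 V.

V_SG = 1.21 V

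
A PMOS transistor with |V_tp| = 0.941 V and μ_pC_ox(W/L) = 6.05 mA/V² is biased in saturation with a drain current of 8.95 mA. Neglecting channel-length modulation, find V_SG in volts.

In saturation I_D = ½ k_p (V_SG − |V_tp|)², so V_SG − |V_tp| = √(2 I_D / k_p) = √(2 × 8.95 / 6.05) = 1.72 V.
V_SG = 0.941 + 1.72 = 2.66 V.

V_SG = 2.66 V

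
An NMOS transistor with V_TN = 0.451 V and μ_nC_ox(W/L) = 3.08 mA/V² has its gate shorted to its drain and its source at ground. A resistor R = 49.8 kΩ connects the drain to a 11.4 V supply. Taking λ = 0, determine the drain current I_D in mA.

I_D = 0.212 mA

With gate tied to drain, V_GS = V_DS ≥ V_GS − V_TN, so the device is in saturation.
KCL at the drain: ½ k_n (V_GS − V_TN)² = (V_DD − V_GS)/R.
Let x = V_GS − 0.451. Then 76.7 x² + x − 10.95 = 0, giving x = 0.371 V (positive root), so V_GS = 0.822 V.
I_D = (V_DD − V_GS)/R = (11.4 − 0.822) / 49.8 = 0.212 mA.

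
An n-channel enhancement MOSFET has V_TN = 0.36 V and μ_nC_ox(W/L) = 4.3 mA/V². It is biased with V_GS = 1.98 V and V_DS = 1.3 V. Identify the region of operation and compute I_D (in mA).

Triode; I_D = 5.42 mA

V_ov = V_GS − V_TN = 1.98 − 0.36 = 1.62 V.
Since V_DS = 1.3 V < V_ov = 1.62 V, the device is in the triode region.
I_D = k_n [V_ov · V_DS − ½ V_DS²] = 4.3 × [1.62 × 1.3 − 0.5 × 1.3²] = 5.42 mA.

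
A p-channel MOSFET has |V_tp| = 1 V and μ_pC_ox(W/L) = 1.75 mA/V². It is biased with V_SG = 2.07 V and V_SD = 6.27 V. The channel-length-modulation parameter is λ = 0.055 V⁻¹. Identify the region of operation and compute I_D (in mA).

Saturation; I_D = 1.35 mA

V_ov = V_SG − |V_tp| = 2.07 − 1 = 1.07 V.
Since V_SD = 6.27 V ≥ V_ov = 1.07 V, the device is in saturation.
I_D = ½ k_p V_ov² (1 + λ V_SD) = 0.5 × 1.75 × 1.07² × (1 + 0.055 × 6.27) = 1.35 mA.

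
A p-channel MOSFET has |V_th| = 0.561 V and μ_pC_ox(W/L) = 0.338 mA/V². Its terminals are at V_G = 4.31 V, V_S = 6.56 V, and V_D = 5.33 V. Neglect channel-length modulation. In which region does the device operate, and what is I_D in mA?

V_SG = V_S − V_G = 6.56 − 4.31 = 2.25 V; V_SD = V_S − V_D = 6.56 − 5.33 = 1.23 V.
V_ov = V_SG − |V_th| = 2.25 − 0.561 = 1.69 V.
Since V_SD = 1.23 V < V_ov = 1.69 V, the device is in the triode region.
I_D = k_p [V_ov · V_SD − ½ V_SD²] = 0.338 × [1.69 × 1.23 − 0.5 × 1.23²] = 0.447 mA.

Triode; I_D = 0.447 mA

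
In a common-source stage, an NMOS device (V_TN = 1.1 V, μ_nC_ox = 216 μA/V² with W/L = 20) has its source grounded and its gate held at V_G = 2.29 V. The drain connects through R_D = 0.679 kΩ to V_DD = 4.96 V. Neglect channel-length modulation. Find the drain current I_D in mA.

V_GS = V_G = 2.29 V, so V_ov = 2.29 − 1.1 = 1.19 V.
k_n = μ_nC_ox · (W/L) = 4.32 mA/V².
Assume saturation: I_D = ½ k_n V_ov² = 0.5 × 4.32 × 1.19² = 3.06 mA, giving V_DS = V_DD − I_D R_D = 4.96 − 3.06 × 0.679 = 2.88 V.
V_DS = 2.88 V ≥ V_ov = 1.19 V, confirming saturation.

I_D = 3.06 mA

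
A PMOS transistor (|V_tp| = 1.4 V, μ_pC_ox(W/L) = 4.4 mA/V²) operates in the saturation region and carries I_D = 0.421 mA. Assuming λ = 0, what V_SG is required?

In saturation I_D = ½ k_p (V_SG − |V_tp|)², so V_SG − |V_tp| = √(2 I_D / k_p) = √(2 × 0.421 / 4.4) = 0.437 V.
V_SG = 1.4 + 0.437 = 1.84 V.

V_SG = 1.84 V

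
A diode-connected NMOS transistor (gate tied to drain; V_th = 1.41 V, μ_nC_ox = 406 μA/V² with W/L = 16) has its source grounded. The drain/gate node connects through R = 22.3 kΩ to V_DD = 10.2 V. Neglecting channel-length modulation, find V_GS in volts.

V_GS = 1.75 V

With gate tied to drain, V_GS = V_DS ≥ V_GS − V_th, so the device is in saturation.
k_n = μ_nC_ox · (W/L) = 6.496 mA/V².
KCL at the drain: ½ k_n (V_GS − V_th)² = (V_DD − V_GS)/R.
Let x = V_GS − 1.41. Then 72.4 x² + x − 8.79 = 0, giving x = 0.342 V (positive root), so V_GS = 1.75 V.
I_D = (V_DD − V_GS)/R = (10.2 − 1.75) / 22.3 = 0.379 mA.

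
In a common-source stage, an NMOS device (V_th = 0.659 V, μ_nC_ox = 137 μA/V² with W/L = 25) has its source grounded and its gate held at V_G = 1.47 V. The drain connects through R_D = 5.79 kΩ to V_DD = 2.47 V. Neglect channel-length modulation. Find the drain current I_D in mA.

I_D = 0.399 mA

V_GS = V_G = 1.47 V, so V_ov = 1.47 − 0.659 = 0.811 V.
k_n = μ_nC_ox · (W/L) = 3.425 mA/V².
Assume saturation: I_D = ½ k_n V_ov² = 0.5 × 3.425 × 0.811² = 1.13 mA, giving V_DS = V_DD − I_D R_D = 2.47 − 1.13 × 5.79 = -4.05 V.
But -4.05 V < V_ov = 0.811 V, so the device is actually in triode.
In triode I_D = k_n[V_ov V_DS − ½ V_DS²] and I_D = (V_DD − V_DS)/R_D. Equating: 9.92 V_DS² − 17.08 V_DS + 2.47 = 0, giving V_DS = 0.159 V (the root below V_ov).
I_D = (2.47 − 0.159) / 5.79 = 0.399 mA.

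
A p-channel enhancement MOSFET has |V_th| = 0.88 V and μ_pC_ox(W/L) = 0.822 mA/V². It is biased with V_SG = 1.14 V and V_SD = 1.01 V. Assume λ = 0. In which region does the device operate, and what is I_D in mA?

Saturation; I_D = 0.0278 mA

V_ov = V_SG − |V_th| = 1.14 − 0.88 = 0.26 V.
Since V_SD = 1.01 V ≥ V_ov = 0.26 V, the device is in saturation.
I_D = ½ k_p V_ov² = 0.5 × 0.822 × 0.26² = 0.0278 mA.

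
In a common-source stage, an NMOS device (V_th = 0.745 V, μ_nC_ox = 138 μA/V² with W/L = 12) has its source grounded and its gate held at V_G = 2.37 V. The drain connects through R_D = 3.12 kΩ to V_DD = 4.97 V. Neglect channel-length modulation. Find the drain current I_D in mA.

I_D = 1.39 mA

V_GS = V_G = 2.37 V, so V_ov = 2.37 − 0.745 = 1.62 V.
k_n = μ_nC_ox · (W/L) = 1.656 mA/V².
Assume saturation: I_D = ½ k_n V_ov² = 0.5 × 1.656 × 1.62² = 2.19 mA, giving V_DS = V_DD − I_D R_D = 4.97 − 2.19 × 3.12 = -1.85 V.
But -1.85 V < V_ov = 1.62 V, so the device is actually in triode.
In triode I_D = k_n[V_ov V_DS − ½ V_DS²] and I_D = (V_DD − V_DS)/R_D. Equating: 2.58 V_DS² − 9.396 V_DS + 4.97 = 0, giving V_DS = 0.642 V (the root below V_ov).
I_D = (4.97 − 0.642) / 3.12 = 1.39 mA.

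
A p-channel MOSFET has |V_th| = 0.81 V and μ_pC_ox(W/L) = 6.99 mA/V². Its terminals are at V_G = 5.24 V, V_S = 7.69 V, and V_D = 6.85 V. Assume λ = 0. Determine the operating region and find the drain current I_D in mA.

Triode; I_D = 7.16 mA

V_SG = V_S − V_G = 7.69 − 5.24 = 2.45 V; V_SD = V_S − V_D = 7.69 − 6.85 = 0.84 V.
V_ov = V_SG − |V_th| = 2.45 − 0.81 = 1.64 V.
Since V_SD = 0.84 V < V_ov = 1.64 V, the device is in the triode region.
I_D = k_p [V_ov · V_SD − ½ V_SD²] = 6.99 × [1.64 × 0.84 − 0.5 × 0.84²] = 7.16 mA.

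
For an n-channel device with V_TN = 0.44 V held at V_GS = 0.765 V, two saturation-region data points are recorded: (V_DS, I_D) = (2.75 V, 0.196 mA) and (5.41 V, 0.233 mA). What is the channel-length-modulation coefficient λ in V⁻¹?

With V_GS fixed, I_D ∝ (1 + λ V_DS) in saturation, so I_D2/I_D1 = (1 + λ V_DS2)/(1 + λ V_DS1).
0.233/0.196 = 1.189 = (1 + 5.41 λ)/(1 + 2.75 λ).
Solving: λ (I_D1 V_DS2 − I_D2 V_DS1) = I_D2 − I_D1, so λ = (0.233 − 0.196) / (0.196 × 5.41 − 0.233 × 2.75) = 0.037 / 0.42 = 0.0882 V⁻¹.

λ = 0.0882 V⁻¹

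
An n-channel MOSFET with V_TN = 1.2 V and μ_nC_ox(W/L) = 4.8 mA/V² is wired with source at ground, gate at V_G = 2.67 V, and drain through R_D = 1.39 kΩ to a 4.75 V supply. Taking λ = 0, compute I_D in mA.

V_GS = V_G = 2.67 V, so V_ov = 2.67 − 1.2 = 1.47 V.
Assume saturation: I_D = ½ k_n V_ov² = 0.5 × 4.8 × 1.47² = 5.19 mA, giving V_DS = V_DD − I_D R_D = 4.75 − 5.19 × 1.39 = -2.46 V.
But -2.46 V < V_ov = 1.47 V, so the device is actually in triode.
In triode I_D = k_n[V_ov V_DS − ½ V_DS²] and I_D = (V_DD − V_DS)/R_D. Equating: 3.34 V_DS² − 10.81 V_DS + 4.75 = 0, giving V_DS = 0.524 V (the root below V_ov).
I_D = (4.75 − 0.524) / 1.39 = 3.04 mA.

I_D = 3.04 mA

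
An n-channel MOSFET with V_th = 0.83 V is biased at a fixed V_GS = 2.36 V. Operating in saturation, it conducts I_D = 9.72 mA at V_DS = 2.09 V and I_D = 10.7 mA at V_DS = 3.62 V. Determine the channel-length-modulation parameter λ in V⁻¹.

With V_GS fixed, I_D ∝ (1 + λ V_DS) in saturation, so I_D2/I_D1 = (1 + λ V_DS2)/(1 + λ V_DS1).
10.7/9.72 = 1.101 = (1 + 3.62 λ)/(1 + 2.09 λ).
Solving: λ (I_D1 V_DS2 − I_D2 V_DS1) = I_D2 − I_D1, so λ = (10.7 − 9.72) / (9.72 × 3.62 − 10.7 × 2.09) = 0.98 / 12.8 = 0.0764 V⁻¹.

λ = 0.0764 V⁻¹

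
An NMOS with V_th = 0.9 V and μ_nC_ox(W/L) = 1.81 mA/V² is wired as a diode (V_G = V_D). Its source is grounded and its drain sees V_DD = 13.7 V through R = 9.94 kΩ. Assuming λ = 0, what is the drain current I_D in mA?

I_D = 1.17 mA

With gate tied to drain, V_GS = V_DS ≥ V_GS − V_th, so the device is in saturation.
KCL at the drain: ½ k_n (V_GS − V_th)² = (V_DD − V_GS)/R.
Let x = V_GS − 0.9. Then 9 x² + x − 12.8 = 0, giving x = 1.14 V (positive root), so V_GS = 2.04 V.
I_D = (V_DD − V_GS)/R = (13.7 − 2.04) / 9.94 = 1.17 mA.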